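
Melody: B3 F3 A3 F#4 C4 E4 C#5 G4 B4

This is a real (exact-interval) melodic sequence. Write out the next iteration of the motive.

With a 3-note motive the entries are B3, F#4, C#5, each up a 5th from the previous.
So cell 4 is G#5 D5 F#5.

G#5 D5 F#5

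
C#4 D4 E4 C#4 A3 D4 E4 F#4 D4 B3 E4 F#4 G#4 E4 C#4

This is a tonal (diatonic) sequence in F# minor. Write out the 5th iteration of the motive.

G#4 A4 B4 G#4 E4

Unit = 5 notes; the statements start on C#4, D4, E4, moving up a 2nd each time.
Continuing the starts: F#4 → G#4.
Statement 5 starts on G#4 and keeps the same diatonic contour: G#4 A4 B4 G#4 E4.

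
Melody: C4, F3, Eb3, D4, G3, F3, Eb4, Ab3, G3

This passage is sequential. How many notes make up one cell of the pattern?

9 notes total. Splitting into 3 groups of 3:
C4 F3 Eb3 | D4 G3 F3 | Eb4 Ab3 G3
Every group is a transposition up a 2nd of the one before; no shorter unit works.

3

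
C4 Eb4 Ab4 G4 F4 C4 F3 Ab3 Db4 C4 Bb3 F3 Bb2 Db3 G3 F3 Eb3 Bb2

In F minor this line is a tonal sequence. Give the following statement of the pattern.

Eb2 G2 C3 Bb2 Ab2 Eb2

The 6-note cells begin on C4, F3, Bb2 — each down a 5th from the last.
Statement 4 starts on Eb2 and keeps the same diatonic contour: Eb2 G2 C3 Bb2 Ab2 Eb2.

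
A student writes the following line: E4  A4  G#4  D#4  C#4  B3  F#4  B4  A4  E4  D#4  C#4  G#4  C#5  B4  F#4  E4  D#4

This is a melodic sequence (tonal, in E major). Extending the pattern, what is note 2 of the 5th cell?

The unit is 6 notes. Position-2 pitches of the 3 shown cells: A4, B4, C#5.
Carrying that up a 2nd forward: D#5 → E5.

E5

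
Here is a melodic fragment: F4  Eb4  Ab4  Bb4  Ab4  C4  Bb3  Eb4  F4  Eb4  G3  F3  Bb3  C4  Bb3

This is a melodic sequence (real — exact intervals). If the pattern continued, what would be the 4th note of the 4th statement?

G3

Grouping in 5s, the 4th note of each cell is Bb4, F4, C4.
From C4, down a 4th gives G3.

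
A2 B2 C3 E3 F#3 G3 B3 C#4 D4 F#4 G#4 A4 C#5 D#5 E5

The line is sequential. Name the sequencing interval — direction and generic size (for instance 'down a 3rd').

Unit = 3 notes; the statements start on A2, E3, B3, F#4, C#5, moving up a 5th each time.
A2 to E3 is up a 5th.

up a 5th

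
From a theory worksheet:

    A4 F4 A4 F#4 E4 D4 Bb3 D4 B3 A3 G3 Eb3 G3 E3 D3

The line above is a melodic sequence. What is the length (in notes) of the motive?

5

15 notes total. Splitting into 3 groups of 5:
A4 F4 A4 F#4 E4 | D4 Bb3 D4 B3 A3 | G3 Eb3 G3 E3 D3
Each cell is the previous one down a 5th — so the unit is 5 notes.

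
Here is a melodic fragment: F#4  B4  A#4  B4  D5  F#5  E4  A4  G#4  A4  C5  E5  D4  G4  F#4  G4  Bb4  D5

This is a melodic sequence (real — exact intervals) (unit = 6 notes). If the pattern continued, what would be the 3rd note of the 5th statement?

D4

The unit is 6 notes. Position-3 pitches of the 3 shown cells: A#4, G#4, F#4.
Extending down a 2nd: E4 → D4.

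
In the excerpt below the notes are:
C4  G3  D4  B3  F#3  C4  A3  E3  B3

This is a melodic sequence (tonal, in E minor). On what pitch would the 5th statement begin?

With a 3-note motive the entries are C4, B3, A3, each down a 2nd from the previous.
Continuing: G3 → F#3. Statement 5 starts on F#3.

F#3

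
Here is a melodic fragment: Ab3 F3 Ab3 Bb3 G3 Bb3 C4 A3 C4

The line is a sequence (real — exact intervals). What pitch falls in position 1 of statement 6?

With 3-note cells, note 1 of each statement runs Ab3, Bb3, C4.
Each moves up a 2nd. Continuing: D4 → E4 → F#4.

F#4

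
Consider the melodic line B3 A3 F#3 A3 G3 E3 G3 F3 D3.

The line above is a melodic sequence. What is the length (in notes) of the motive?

Try groups of 3 (3 cells in 9 notes):
B3 A3 F#3 | A3 G3 E3 | G3 F3 D3
Each cell is the previous one down a 2nd — so the unit is 3 notes.

3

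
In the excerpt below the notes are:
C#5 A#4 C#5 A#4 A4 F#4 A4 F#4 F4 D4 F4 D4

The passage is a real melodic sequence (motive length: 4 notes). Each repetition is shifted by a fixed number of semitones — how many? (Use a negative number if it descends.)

The 4-note cells begin on C#5, A4, F4 — each down a 3rd from the last.
C#5 to A4 spans -4 semitones.

-4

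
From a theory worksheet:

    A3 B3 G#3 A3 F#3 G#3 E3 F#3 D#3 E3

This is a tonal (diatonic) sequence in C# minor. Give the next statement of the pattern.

C#3 D#3

Unit = 2 notes; the statements start on A3, G#3, F#3, E3, D#3, moving down a 2nd each time.
Statement 6 starts on C#3 and keeps the same diatonic contour: C#3 D#3.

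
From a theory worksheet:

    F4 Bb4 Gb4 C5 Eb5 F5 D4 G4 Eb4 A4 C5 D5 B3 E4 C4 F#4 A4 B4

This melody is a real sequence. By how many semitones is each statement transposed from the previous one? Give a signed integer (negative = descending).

Taking 6-note groups, the heads are F4, D4, B3: the pattern moves down a 3rd.
F4 to D4 spans -3 semitones.

-3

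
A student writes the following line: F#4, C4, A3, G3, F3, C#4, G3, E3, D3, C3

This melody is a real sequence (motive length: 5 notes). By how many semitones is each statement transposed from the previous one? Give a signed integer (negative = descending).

With a 5-note motive the entries are F#4, C#4, each down a 4th from the previous.
F#4 to C#4 spans -5 semitones.

-5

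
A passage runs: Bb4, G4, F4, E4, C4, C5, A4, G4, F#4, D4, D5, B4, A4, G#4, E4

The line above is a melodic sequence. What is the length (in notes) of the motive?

5

Try groups of 5 (3 cells in 15 notes):
Bb4 G4 F4 E4 C4 | C5 A4 G4 F#4 D4 | D5 B4 A4 G#4 E4
That's a consistent up a 2nd shift per cell, and no other grouping gives one.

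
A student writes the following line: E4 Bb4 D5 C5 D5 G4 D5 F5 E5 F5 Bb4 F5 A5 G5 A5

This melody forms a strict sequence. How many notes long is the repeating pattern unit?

There are 15 notes; a 5-note unit gives 3 cells:
E4 Bb4 D5 C5 D5 | G4 D5 F5 E5 F5 | Bb4 F5 A5 G5 A5
That's a consistent up a 3rd shift per cell, and no other grouping gives one.

5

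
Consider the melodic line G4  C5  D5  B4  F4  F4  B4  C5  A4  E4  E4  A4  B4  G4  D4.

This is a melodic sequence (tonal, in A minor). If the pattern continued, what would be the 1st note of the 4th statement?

With 5-note cells, note 1 of each statement runs G4, F4, E4.
One more down a 2nd gives D4.

D4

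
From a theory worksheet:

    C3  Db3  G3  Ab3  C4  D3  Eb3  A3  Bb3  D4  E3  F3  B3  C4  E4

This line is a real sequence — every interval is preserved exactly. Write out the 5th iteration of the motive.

Unit = 5 notes; the statements start on C3, D3, E3, moving up a 2nd each time.
Carrying on: F#3 → G#3.
Statement 5 starts on G#3 and keeps the same exact contour: G#3 A3 D#4 E4 G#4.

G#3 A3 D#4 E4 G#4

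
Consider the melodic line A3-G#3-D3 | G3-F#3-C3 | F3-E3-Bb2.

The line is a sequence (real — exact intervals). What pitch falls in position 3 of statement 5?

Grouping in 3s, the 3rd note of each cell is D3, C3, Bb2.
Carrying that down a 2nd forward: Ab2 → Gb2.

Gb2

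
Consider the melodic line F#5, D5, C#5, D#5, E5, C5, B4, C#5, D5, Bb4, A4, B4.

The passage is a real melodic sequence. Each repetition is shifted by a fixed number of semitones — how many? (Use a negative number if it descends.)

-2

Taking 4-note groups, the heads are F#5, E5, D5: the pattern moves down a 2nd.
Counting half-steps from F#5 to E5: -2.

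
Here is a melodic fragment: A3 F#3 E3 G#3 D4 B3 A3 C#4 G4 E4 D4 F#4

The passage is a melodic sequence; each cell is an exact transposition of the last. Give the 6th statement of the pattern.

The 4-note cells begin on A3, D4, G4 — each up a 4th from the last.
Continuing the starts: C5 → F5 → Bb5.
So cell 6 is Bb5 G5 F5 A5.

Bb5 G5 F5 A5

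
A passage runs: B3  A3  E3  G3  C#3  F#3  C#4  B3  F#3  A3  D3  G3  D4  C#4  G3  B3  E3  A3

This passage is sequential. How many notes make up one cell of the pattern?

6

There are 18 notes; a 6-note unit gives 3 cells:
B3 A3 E3 G3 C#3 F#3 | C#4 B3 F#3 A3 D3 G3 | D4 C#4 G3 B3 E3 A3
That's a consistent up a 2nd shift per cell, and no other grouping gives one.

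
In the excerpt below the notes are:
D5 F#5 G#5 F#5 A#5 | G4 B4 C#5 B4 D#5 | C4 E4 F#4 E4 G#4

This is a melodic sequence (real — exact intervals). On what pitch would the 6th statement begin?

The 5-note cells begin on D5, G4, C4 — each down a 5th from the last.
Extending the heads down a 5th: F3 → Bb2 → Eb2.

Eb2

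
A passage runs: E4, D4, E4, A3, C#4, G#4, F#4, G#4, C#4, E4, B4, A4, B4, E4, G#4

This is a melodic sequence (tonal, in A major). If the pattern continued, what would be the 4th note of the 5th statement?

B4

Grouping in 5s, the 4th note of each cell is A3, C#4, E4.
Carrying that up a 3rd forward: G#4 → B4.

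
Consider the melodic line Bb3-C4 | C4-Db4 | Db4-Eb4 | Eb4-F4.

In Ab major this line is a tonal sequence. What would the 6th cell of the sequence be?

G4 Ab4

With a 2-note motive the entries are Bb3, C4, Db4, Eb4, each up a 2nd from the previous.
Continuing the starts: F4 → G4.
So cell 6 is G4 Ab4.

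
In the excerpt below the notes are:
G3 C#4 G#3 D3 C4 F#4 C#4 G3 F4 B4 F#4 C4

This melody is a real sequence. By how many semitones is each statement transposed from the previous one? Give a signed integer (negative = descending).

Taking 4-note groups, the heads are G3, C4, F4: the pattern moves up a 4th.
G3 to C4 spans +5 semitones.

5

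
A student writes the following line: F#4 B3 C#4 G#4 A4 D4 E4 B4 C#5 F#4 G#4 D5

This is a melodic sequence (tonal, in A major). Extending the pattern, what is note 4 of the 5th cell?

Grouping in 4s, the 4th note of each cell is G#4, B4, D5.
Extending up a 3rd: F#5 → A5.

A5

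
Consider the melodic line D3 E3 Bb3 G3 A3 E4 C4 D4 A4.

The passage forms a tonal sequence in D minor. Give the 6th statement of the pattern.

E5 F5 C6

Taking 3-note groups, the heads are D3, G3, C4: the pattern moves up a 4th.
Extending up a 4th: F4 → Bb4 → E5.
Statement 6 starts on E5 and keeps the same diatonic contour: E5 F5 C6.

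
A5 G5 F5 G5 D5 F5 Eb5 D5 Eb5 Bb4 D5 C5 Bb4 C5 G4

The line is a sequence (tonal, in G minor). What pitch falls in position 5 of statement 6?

A3

The unit is 5 notes. Position-5 pitches of the 3 shown cells: D5, Bb4, G4.
Carrying that down a 3rd forward: Eb4 → C4 → A3.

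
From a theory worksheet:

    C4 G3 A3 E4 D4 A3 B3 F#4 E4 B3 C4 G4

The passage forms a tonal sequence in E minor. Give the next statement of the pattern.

Taking 4-note groups, the heads are C4, D4, E4: the pattern moves up a 2nd.
Statement 4 starts on F#4 and keeps the same diatonic contour: F#4 C4 D4 A4.

F#4 C4 D4 A4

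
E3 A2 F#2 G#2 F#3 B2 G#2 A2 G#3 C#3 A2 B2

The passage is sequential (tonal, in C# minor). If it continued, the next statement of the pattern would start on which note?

A3

The 4-note cells begin on E3, F#3, G#3 — each up a 2nd from the last.
The next head, up a 2nd from G#3, is A3.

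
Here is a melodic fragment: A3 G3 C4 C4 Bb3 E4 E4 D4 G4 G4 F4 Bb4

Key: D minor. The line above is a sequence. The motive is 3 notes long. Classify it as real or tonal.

Every note is diatonic to D minor.
Cell 1 has +5 semitones from note 2 to 3, but cell 2 has +6 — the interval quality changes while the contour stays the same, which is the hallmark of a tonal sequence.

tonal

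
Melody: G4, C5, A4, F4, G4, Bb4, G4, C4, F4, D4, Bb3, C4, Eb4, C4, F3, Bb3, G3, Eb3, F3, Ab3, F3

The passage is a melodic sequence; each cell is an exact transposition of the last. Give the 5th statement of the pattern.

The 7-note cells begin on G4, C4, F3 — each down a 5th from the last.
Continuing the starts: Bb2 → Eb2.
From Eb2 the exact shape gives Eb2 Ab2 F2 Db2 Eb2 Gb2 Eb2.

Eb2 Ab2 F2 Db2 Eb2 Gb2 Eb2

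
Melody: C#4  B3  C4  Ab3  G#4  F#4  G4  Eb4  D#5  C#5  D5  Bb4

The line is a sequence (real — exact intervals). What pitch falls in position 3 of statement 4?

Grouping in 4s, the 3rd note of each cell is C4, G4, D5.
One more up a 5th gives A5.

A5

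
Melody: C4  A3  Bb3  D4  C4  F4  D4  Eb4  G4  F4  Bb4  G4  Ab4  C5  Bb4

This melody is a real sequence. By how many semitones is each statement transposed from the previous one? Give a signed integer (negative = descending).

5

The 5-note cells begin on C4, F4, Bb4 — each up a 4th from the last.
C4→F4 is 65 − 60 = 5 semitones.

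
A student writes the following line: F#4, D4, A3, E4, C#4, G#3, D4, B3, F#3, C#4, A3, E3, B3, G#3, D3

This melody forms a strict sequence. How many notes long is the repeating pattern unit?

3

There are 15 notes; a 3-note unit gives 5 cells:
F#4 D4 A3 | E4 C#4 G#3 | D4 B3 F#3 | C#4 A3 E3 | B3 G#3 D3
That's a consistent down a 2nd shift per cell, and no other grouping gives one.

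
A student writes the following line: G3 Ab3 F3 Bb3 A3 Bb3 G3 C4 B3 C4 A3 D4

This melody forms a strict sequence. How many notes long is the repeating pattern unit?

Try groups of 4 (3 cells in 12 notes):
G3 Ab3 F3 Bb3 | A3 Bb3 G3 C4 | B3 C4 A3 D4
That's a consistent up a 2nd shift per cell, and no other grouping gives one.

4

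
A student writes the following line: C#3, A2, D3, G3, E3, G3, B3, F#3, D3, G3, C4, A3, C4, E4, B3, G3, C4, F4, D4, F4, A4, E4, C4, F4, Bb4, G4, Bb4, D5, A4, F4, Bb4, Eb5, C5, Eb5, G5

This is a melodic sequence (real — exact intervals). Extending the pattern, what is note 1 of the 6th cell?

D5

Grouping in 7s, the 1st note of each cell is C#3, F#3, B3, E4, A4.
One more up a 4th gives D5.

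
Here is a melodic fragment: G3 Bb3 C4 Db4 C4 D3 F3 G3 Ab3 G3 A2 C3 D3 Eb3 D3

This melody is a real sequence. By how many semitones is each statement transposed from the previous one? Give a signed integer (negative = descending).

-5

With a 5-note motive the entries are G3, D3, A2, each down a 4th from the previous.
G3 to D3 spans -5 semitones.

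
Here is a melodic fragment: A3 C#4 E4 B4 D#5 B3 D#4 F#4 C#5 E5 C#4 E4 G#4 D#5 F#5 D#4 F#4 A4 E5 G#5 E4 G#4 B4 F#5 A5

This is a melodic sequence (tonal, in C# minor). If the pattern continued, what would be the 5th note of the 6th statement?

B5

The unit is 5 notes. Position-5 pitches of the 5 shown cells: D#5, E5, F#5, G#5, A5.
From A5, up a 2nd gives B5.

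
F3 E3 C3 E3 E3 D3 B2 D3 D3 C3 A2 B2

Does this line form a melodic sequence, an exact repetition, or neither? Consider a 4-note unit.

neither

Note 4 of cell 3 is B2; if this were a sequence it would be C3. No unit length gives a consistent transposition pattern.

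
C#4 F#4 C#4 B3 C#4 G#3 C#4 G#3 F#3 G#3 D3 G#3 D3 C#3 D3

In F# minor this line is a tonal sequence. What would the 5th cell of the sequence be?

E2 A2 E2 D2 E2

Unit = 5 notes; the statements start on C#4, G#3, D3, moving down a 4th each time.
Continuing the starts: A2 → E2.
So cell 5 is E2 A2 E2 D2 E2.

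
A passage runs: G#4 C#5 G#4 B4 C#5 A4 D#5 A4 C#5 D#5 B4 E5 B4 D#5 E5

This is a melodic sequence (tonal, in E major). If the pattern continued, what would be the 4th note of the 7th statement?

A5

Grouping in 5s, the 4th note of each cell is B4, C#5, D#5.
Carrying that up a 2nd forward: E5 → F#5 → G#5 → A5.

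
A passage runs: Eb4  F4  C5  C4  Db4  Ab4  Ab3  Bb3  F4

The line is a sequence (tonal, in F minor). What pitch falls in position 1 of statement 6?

Bb2

Grouping in 3s, the 1st note of each cell is Eb4, C4, Ab3.
Each moves down a 3rd. Continuing: F3 → Db3 → Bb2.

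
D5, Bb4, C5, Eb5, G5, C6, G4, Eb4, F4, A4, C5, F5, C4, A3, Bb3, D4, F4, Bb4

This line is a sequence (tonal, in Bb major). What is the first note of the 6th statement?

Eb2

Taking 6-note groups, the heads are D5, G4, C4: the pattern moves down a 5th.
Extending the heads down a 5th: F3 → Bb2 → Eb2.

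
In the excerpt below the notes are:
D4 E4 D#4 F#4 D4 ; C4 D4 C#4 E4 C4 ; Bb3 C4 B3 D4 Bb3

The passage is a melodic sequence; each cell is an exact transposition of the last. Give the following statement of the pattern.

Ab3 Bb3 A3 C4 Ab3

The 5-note cells begin on D4, C4, Bb3 — each down a 2nd from the last.
From Ab3 the exact shape gives Ab3 Bb3 A3 C4 Ab3.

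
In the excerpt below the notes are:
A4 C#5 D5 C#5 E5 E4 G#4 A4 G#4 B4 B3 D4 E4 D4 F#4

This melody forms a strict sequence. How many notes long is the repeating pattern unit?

15 notes total. Splitting into 3 groups of 5:
A4 C#5 D5 C#5 E5 | E4 G#4 A4 G#4 B4 | B3 D4 E4 D4 F#4
Each cell is the previous one down a 4th — so the unit is 5 notes.

5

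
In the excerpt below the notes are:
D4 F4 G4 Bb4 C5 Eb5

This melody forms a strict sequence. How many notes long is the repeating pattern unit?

2

6 notes total. Splitting into 3 groups of 2:
D4 F4 | G4 Bb4 | C5 Eb5
Each cell is the previous one up a 4th — so the unit is 2 notes.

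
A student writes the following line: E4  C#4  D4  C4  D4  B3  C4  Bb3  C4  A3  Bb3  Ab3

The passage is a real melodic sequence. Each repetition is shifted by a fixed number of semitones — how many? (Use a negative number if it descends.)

-2

Unit = 4 notes; the statements start on E4, D4, C4, moving down a 2nd each time.
E4 to D4 spans -2 semitones.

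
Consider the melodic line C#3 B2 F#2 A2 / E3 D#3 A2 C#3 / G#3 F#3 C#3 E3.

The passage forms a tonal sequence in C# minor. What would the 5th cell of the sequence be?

D#4 C#4 G#3 B3

With a 4-note motive the entries are C#3, E3, G#3, each up a 3rd from the previous.
Carrying on: B3 → D#4.
So cell 5 is D#4 C#4 G#3 B3.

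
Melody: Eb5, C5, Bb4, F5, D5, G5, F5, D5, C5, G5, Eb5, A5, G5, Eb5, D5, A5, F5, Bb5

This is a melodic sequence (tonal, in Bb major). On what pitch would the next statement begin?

A5

Taking 6-note groups, the heads are Eb5, F5, G5: the pattern moves up a 2nd.
The next head, up a 2nd from G5, is A5.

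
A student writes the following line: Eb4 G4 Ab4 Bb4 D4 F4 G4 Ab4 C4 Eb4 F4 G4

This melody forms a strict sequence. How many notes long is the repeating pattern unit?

4

12 notes total. Splitting into 3 groups of 4:
Eb4 G4 Ab4 Bb4 | D4 F4 G4 Ab4 | C4 Eb4 F4 G4
Every group is a transposition down a 2nd of the one before; no shorter unit works.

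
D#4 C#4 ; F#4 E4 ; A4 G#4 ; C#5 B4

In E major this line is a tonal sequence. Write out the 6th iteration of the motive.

Unit = 2 notes; the statements start on D#4, F#4, A4, C#5, moving up a 3rd each time.
Continuing the starts: E5 → G#5.
So cell 6 is G#5 F#5.

G#5 F#5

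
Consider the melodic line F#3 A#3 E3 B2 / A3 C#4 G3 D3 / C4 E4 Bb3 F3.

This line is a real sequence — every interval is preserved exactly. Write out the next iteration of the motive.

Eb4 G4 Db4 Ab3

Taking 4-note groups, the heads are F#3, A3, C4: the pattern moves up a 3rd.
Statement 4 starts on Eb4 and keeps the same exact contour: Eb4 G4 Db4 Ab3.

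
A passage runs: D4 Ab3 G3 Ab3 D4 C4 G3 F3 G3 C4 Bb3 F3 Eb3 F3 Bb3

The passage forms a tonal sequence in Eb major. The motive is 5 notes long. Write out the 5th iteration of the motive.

G3 D3 C3 D3 G3

The 5-note cells begin on D4, C4, Bb3 — each down a 2nd from the last.
Carrying on: Ab3 → G3.
So cell 5 is G3 D3 C3 D3 G3.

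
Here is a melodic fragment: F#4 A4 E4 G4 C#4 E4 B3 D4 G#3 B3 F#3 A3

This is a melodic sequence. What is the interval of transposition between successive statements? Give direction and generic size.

Unit = 4 notes; the statements start on F#4, C#4, G#3, moving down a 4th each time.
From F#4 to C#4: down a 4th.

down a 4th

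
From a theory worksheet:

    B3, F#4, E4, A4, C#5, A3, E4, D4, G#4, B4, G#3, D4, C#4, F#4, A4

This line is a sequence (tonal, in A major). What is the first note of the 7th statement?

Unit = 5 notes; the statements start on B3, A3, G#3, moving down a 2nd each time.
Continuing: F#3 → E3 → D3 → C#3. Statement 7 starts on C#3.

C#3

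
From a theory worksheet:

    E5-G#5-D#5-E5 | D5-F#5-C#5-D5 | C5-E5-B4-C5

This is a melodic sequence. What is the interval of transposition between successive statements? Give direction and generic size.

The 4-note cells begin on E5, D5, C5 — each down a 2nd from the last.
From E5 to D5: down a 2nd.

down a 2nd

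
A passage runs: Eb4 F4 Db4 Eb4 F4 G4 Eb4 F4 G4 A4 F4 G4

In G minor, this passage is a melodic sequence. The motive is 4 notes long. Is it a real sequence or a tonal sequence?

real

Each cell has the same semitone pattern (2, -4, 2) — intervals are preserved exactly.
And Db4 lies outside G minor, so the sequence is real rather than tonal.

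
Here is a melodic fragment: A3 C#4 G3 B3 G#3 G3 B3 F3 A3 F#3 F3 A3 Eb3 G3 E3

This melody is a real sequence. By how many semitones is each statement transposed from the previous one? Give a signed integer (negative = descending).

Taking 5-note groups, the heads are A3, G3, F3: the pattern moves down a 2nd.
Counting half-steps from A3 to G3: -2.

-2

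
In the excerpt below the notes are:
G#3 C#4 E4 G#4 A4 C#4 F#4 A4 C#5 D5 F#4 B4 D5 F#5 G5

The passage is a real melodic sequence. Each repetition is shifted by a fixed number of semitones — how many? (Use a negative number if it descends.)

5

The 5-note cells begin on G#3, C#4, F#4 — each up a 4th from the last.
G#3 to C#4 spans +5 semitones.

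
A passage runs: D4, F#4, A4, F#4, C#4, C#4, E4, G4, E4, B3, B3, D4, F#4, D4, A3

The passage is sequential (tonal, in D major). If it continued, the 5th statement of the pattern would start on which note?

G3

Taking 5-note groups, the heads are D4, C#4, B3: the pattern moves down a 2nd.
Extending the heads down a 2nd: A3 → G3.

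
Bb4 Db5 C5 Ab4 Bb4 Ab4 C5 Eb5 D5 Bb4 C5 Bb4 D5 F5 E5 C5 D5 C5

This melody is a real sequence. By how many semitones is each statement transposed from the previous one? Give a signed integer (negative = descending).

Unit = 6 notes; the statements start on Bb4, C5, D5, moving up a 2nd each time.
Bb4 to C5 spans +2 semitones.

2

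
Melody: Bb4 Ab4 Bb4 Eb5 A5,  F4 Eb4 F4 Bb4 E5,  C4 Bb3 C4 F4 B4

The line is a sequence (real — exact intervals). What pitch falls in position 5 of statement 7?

D#3

Grouping in 5s, the 5th note of each cell is A5, E5, B4.
Carrying that down a 4th forward: F#4 → C#4 → G#3 → D#3.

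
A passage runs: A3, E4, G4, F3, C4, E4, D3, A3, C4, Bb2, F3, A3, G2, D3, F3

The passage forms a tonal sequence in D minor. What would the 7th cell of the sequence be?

C2 G2 Bb2

Taking 3-note groups, the heads are A3, F3, D3, Bb2, G2: the pattern moves down a 3rd.
Continuing the starts: E2 → C2.
So cell 7 is C2 G2 Bb2.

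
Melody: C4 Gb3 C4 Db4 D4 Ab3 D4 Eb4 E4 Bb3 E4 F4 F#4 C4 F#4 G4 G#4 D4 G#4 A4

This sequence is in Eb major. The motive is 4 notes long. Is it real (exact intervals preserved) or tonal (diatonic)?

real

Each cell has the same semitone pattern (-6, 6, 1) — intervals are preserved exactly.
And Gb3 lies outside Eb major, so the sequence is real rather than tonal.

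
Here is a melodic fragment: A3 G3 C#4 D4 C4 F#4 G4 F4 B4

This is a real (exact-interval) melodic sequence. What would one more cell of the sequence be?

C5 Bb4 E5

Unit = 3 notes; the statements start on A3, D4, G4, moving up a 4th each time.
So cell 4 is C5 Bb4 E5.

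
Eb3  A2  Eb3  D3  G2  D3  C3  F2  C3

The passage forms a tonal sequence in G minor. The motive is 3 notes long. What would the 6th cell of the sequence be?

Taking 3-note groups, the heads are Eb3, D3, C3: the pattern moves down a 2nd.
Extending down a 2nd: Bb2 → A2 → G2.
From G2 the diatonic shape gives G2 C2 G2.

G2 C2 G2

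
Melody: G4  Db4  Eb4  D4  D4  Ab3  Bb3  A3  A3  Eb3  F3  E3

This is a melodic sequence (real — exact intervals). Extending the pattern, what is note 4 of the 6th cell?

Grouping in 4s, the 4th note of each cell is D4, A3, E3.
Each moves down a 4th. Continuing: B2 → F#2 → C#2.

C#2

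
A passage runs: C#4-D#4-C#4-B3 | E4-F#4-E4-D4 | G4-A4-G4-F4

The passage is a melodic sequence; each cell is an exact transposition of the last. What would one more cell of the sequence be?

The 4-note cells begin on C#4, E4, G4 — each up a 3rd from the last.
So cell 4 is Bb4 C5 Bb4 Ab4.

Bb4 C5 Bb4 Ab4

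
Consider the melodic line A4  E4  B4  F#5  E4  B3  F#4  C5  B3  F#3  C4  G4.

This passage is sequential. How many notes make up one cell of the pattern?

There are 12 notes; a 4-note unit gives 3 cells:
A4 E4 B4 F#5 | E4 B3 F#4 C5 | B3 F#3 C4 G4
That's a consistent down a 4th shift per cell, and no other grouping gives one.

4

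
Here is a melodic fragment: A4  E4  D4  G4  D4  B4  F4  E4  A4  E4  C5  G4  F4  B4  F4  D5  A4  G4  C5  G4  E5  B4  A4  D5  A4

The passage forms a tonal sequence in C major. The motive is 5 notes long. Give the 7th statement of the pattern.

G5 D5 C5 F5 C5

Taking 5-note groups, the heads are A4, B4, C5, D5, E5: the pattern moves up a 2nd.
Continuing the starts: F5 → G5.
So cell 7 is G5 D5 C5 F5 C5.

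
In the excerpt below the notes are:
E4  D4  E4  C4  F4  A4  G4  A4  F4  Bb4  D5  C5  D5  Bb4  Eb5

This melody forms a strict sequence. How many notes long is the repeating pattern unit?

Try groups of 5 (3 cells in 15 notes):
E4 D4 E4 C4 F4 | A4 G4 A4 F4 Bb4 | D5 C5 D5 Bb4 Eb5
Each cell is the previous one up a 4th — so the unit is 5 notes.

5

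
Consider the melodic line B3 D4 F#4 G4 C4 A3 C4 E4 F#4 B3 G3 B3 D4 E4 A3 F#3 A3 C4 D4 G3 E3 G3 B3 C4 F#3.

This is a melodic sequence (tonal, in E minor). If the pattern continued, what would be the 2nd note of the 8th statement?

With 5-note cells, note 2 of each statement runs D4, C4, B3, A3, G3.
Each moves down a 2nd. Continuing: F#3 → E3 → D3.

D3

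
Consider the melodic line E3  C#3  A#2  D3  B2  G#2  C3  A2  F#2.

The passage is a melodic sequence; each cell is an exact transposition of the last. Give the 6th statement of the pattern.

Unit = 3 notes; the statements start on E3, D3, C3, moving down a 2nd each time.
Extending down a 2nd: Bb2 → Ab2 → Gb2.
From Gb2 the exact shape gives Gb2 Eb2 C2.

Gb2 Eb2 C2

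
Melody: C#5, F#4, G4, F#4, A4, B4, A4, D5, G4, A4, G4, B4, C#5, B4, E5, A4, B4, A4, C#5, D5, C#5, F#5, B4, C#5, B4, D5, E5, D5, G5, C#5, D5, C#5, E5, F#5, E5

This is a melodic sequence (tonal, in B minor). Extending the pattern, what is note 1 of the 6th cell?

A5

With 7-note cells, note 1 of each statement runs C#5, D5, E5, F#5, G5.
From G5, up a 2nd gives A5.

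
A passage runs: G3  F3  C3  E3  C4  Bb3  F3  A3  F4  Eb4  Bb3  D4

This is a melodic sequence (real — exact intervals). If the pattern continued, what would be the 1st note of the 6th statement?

Grouping in 4s, the 1st note of each cell is G3, C4, F4.
Each moves up a 4th. Continuing: Bb4 → Eb5 → Ab5.

Ab5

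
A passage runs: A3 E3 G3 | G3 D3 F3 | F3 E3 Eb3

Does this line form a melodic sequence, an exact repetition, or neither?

Note 2 of cell 3 is E3; if this were a sequence it would be C3. No unit length gives a consistent transposition pattern.

neither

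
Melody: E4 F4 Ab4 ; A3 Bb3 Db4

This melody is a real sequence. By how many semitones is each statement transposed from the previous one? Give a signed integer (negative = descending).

With a 3-note motive the entries are E4, A3, each down a 5th from the previous.
E4→A3 is 57 − 64 = -7 semitones.

-7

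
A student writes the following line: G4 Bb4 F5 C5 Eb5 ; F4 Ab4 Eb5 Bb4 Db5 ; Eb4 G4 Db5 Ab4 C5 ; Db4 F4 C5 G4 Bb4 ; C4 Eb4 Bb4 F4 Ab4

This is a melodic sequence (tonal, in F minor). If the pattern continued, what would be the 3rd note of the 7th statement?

G4

With 5-note cells, note 3 of each statement runs F5, Eb5, Db5, C5, Bb4.
Extending down a 2nd: Ab4 → G4.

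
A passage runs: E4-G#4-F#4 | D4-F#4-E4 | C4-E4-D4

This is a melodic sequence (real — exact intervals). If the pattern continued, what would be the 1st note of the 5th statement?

Ab3

Grouping in 3s, the 1st note of each cell is E4, D4, C4.
Each moves down a 2nd. Continuing: Bb3 → Ab3.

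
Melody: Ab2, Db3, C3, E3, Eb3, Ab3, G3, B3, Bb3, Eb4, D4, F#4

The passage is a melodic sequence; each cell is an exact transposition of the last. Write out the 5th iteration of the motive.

C5 F5 E5 G#5

With a 4-note motive the entries are Ab2, Eb3, Bb3, each up a 5th from the previous.
Extending up a 5th: F4 → C5.
So cell 5 is C5 F5 E5 G#5.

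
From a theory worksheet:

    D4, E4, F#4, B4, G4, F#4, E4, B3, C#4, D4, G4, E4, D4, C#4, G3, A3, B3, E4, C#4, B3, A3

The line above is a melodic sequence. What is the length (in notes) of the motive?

7

There are 21 notes; a 7-note unit gives 3 cells:
D4 E4 F#4 B4 G4 F#4 E4 | B3 C#4 D4 G4 E4 D4 C#4 | G3 A3 B3 E4 C#4 B3 A3
Every group is a transposition down a 3rd of the one before; no shorter unit works.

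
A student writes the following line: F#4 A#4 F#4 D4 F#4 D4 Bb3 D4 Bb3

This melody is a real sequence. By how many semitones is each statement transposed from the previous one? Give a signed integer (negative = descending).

-4

Taking 3-note groups, the heads are F#4, D4, Bb3: the pattern moves down a 3rd.
F#4 to D4 spans -4 semitones.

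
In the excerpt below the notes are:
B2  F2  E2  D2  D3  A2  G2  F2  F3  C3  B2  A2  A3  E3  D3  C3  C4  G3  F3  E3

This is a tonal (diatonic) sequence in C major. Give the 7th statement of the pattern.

Unit = 4 notes; the statements start on B2, D3, F3, A3, C4, moving up a 3rd each time.
Carrying on: E4 → G4.
From G4 the diatonic shape gives G4 D4 C4 B3.

G4 D4 C4 B3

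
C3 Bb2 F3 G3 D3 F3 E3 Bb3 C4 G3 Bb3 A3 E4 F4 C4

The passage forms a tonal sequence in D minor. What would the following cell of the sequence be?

E4 D4 A4 Bb4 F4

Taking 5-note groups, the heads are C3, F3, Bb3: the pattern moves up a 4th.
So cell 4 is E4 D4 A4 Bb4 F4.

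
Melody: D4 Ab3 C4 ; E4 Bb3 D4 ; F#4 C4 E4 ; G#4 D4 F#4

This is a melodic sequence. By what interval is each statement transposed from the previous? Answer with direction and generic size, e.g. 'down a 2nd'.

up a 2nd

With a 3-note motive the entries are D4, E4, F#4, G#4, each up a 2nd from the previous.
From D4 to E4: up a 2nd.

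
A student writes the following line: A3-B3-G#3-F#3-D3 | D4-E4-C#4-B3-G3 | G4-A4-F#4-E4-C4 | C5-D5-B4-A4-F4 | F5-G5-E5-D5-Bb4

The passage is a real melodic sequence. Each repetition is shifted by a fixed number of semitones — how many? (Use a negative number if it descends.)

Unit = 5 notes; the statements start on A3, D4, G4, C5, F5, moving up a 4th each time.
A3 to D4 spans +5 semitones.

5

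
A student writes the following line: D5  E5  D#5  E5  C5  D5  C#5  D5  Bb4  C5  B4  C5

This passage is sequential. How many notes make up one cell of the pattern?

12 notes total. Splitting into 3 groups of 4:
D5 E5 D#5 E5 | C5 D5 C#5 D5 | Bb4 C5 B4 C5
That's a consistent down a 2nd shift per cell, and no other grouping gives one.

4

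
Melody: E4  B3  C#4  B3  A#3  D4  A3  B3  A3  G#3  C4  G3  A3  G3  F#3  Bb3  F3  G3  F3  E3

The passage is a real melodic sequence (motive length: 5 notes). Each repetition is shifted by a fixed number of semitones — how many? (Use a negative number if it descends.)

The 5-note cells begin on E4, D4, C4, Bb3 — each down a 2nd from the last.
Counting half-steps from E4 to D4: -2.

-2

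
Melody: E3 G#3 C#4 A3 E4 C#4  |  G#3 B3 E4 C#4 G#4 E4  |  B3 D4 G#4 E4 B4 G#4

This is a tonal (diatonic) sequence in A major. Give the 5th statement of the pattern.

F#4 A4 D5 B4 F#5 D5

With a 6-note motive the entries are E3, G#3, B3, each up a 3rd from the previous.
Continuing the starts: D4 → F#4.
So cell 5 is F#4 A4 D5 B4 F#5 D5.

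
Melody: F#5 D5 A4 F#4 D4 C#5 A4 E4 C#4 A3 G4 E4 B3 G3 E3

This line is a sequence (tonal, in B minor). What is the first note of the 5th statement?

The 5-note cells begin on F#5, C#5, G4 — each down a 4th from the last.
Extending the heads down a 4th: D4 → A3.

A3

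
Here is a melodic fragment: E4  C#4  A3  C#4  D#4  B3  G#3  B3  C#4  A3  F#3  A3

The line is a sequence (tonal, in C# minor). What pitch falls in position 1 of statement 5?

The unit is 4 notes. Position-1 pitches of the 3 shown cells: E4, D#4, C#4.
Extending down a 2nd: B3 → A3.

A3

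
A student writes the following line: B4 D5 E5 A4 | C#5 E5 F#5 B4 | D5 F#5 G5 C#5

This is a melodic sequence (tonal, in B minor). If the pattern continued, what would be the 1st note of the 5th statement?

F#5

Grouping in 4s, the 1st note of each cell is B4, C#5, D5.
Each moves up a 2nd. Continuing: E5 → F#5.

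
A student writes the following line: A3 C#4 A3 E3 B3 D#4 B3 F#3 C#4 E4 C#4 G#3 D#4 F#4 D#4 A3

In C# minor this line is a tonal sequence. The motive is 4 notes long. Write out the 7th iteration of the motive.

The 4-note cells begin on A3, B3, C#4, D#4 — each up a 2nd from the last.
Continuing the starts: E4 → F#4 → G#4.
From G#4 the diatonic shape gives G#4 B4 G#4 D#4.

G#4 B4 G#4 D#4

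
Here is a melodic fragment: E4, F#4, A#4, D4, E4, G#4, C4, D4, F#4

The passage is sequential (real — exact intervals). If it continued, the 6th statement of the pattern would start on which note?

Unit = 3 notes; the statements start on E4, D4, C4, moving down a 2nd each time.
Continuing: Bb3 → Ab3 → Gb3. Statement 6 starts on Gb3.

Gb3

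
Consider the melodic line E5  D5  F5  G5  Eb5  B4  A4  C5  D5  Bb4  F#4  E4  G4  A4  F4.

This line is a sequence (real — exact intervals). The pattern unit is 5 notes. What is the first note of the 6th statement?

D#3

Unit = 5 notes; the statements start on E5, B4, F#4, moving down a 4th each time.
Extending the heads down a 4th: C#4 → G#3 → D#3.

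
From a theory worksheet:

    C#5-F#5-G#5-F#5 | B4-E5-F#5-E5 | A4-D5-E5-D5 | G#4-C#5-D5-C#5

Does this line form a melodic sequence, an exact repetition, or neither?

Each 4-note cell is the previous one transposed down a 2nd.

sequence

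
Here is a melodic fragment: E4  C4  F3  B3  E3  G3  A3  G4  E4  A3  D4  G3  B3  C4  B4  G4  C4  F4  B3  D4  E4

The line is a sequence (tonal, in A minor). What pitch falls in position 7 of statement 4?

G4

With 7-note cells, note 7 of each statement runs A3, C4, E4.
One more up a 3rd gives G4.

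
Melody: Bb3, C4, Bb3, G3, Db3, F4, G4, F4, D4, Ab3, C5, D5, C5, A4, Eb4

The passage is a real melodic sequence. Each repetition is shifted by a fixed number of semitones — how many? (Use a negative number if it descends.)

The 5-note cells begin on Bb3, F4, C5 — each up a 5th from the last.
Counting half-steps from Bb3 to F4: 7.

7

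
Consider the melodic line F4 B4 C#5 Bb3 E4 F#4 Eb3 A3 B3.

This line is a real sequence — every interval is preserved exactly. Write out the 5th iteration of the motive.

Unit = 3 notes; the statements start on F4, Bb3, Eb3, moving down a 5th each time.
Carrying on: Ab2 → Db2.
From Db2 the exact shape gives Db2 G2 A2.

Db2 G2 A2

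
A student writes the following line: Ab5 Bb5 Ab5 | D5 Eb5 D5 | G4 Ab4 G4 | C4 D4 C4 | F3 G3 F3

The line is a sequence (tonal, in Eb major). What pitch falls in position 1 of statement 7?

Eb2

The unit is 3 notes. Position-1 pitches of the 5 shown cells: Ab5, D5, G4, C4, F3.
Carrying that down a 5th forward: Bb2 → Eb2.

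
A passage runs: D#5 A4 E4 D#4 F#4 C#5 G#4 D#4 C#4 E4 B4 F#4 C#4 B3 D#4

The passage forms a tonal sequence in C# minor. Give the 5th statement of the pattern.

G#4 D#4 A3 G#3 B3

Unit = 5 notes; the statements start on D#5, C#5, B4, moving down a 2nd each time.
Carrying on: A4 → G#4.
Statement 5 starts on G#4 and keeps the same diatonic contour: G#4 D#4 A3 G#3 B3.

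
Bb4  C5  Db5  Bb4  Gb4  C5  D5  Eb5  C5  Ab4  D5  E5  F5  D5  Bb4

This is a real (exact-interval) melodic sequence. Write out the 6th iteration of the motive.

G#5 A#5 B5 G#5 E5

With a 5-note motive the entries are Bb4, C5, D5, each up a 2nd from the previous.
Carrying on: E5 → F#5 → G#5.
Statement 6 starts on G#5 and keeps the same exact contour: G#5 A#5 B5 G#5 E5.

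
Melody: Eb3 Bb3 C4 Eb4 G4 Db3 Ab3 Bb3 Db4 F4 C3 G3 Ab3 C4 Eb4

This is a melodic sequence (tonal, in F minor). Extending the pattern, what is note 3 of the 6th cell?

Eb3

With 5-note cells, note 3 of each statement runs C4, Bb3, Ab3.
Each moves down a 2nd. Continuing: G3 → F3 → Eb3.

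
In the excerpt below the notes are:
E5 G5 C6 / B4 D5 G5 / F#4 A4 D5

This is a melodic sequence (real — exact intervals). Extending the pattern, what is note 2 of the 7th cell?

C#3

With 3-note cells, note 2 of each statement runs G5, D5, A4.
Extending down a 4th: E4 → B3 → F#3 → C#3.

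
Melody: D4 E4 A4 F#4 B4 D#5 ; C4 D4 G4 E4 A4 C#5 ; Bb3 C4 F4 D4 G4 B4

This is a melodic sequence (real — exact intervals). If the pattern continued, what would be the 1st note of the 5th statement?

Gb3

With 6-note cells, note 1 of each statement runs D4, C4, Bb3.
Carrying that down a 2nd forward: Ab3 → Gb3.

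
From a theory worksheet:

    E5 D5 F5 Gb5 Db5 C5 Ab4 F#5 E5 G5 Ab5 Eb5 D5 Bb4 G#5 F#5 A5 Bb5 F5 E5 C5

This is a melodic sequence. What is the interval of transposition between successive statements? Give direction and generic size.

up a 2nd

The 7-note cells begin on E5, F#5, G#5 — each up a 2nd from the last.
From E5 to F#5: up a 2nd.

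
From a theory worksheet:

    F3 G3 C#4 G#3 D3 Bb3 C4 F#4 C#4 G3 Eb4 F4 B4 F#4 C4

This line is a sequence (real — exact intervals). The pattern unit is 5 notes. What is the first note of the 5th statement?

Db5

With a 5-note motive the entries are F3, Bb3, Eb4, each up a 4th from the previous.
Extending the heads up a 4th: Ab4 → Db5.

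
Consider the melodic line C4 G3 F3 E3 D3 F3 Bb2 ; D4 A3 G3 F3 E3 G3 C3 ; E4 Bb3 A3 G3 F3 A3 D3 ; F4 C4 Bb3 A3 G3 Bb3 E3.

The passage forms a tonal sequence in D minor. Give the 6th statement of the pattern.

A4 E4 D4 C4 Bb3 D4 G3

The 7-note cells begin on C4, D4, E4, F4 — each up a 2nd from the last.
Carrying on: G4 → A4.
So cell 6 is A4 E4 D4 C4 Bb3 D4 G3.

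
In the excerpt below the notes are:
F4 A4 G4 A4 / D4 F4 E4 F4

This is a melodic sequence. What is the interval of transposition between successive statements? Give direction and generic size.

With a 4-note motive the entries are F4, D4, each down a 3rd from the previous.
F4 to D4 is down a 3rd.

down a 3rd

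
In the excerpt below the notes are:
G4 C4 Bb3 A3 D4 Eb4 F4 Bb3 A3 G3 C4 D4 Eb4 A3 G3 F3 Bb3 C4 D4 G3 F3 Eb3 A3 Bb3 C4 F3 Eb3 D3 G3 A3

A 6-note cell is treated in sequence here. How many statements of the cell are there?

5

30 notes in groups of 6 gives 30/6 = 5 statements.
Starts: G4, F4, Eb4, D4, C4 — each down a 2nd.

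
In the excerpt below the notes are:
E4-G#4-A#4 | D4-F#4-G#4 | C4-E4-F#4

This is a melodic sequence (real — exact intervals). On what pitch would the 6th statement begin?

Gb3

Unit = 3 notes; the statements start on E4, D4, C4, moving down a 2nd each time.
Extending the heads down a 2nd: Bb3 → Ab3 → Gb3.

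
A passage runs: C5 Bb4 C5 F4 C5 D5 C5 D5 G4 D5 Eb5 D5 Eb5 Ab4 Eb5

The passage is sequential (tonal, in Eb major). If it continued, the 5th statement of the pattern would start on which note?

Unit = 5 notes; the statements start on C5, D5, Eb5, moving up a 2nd each time.
Extending the heads up a 2nd: F5 → G5.

G5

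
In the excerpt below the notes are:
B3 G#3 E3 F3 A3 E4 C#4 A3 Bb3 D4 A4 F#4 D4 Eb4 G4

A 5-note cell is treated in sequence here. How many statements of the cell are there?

15 notes in groups of 5 gives 15/5 = 3 statements.
Starts: B3, E4, A4 — each up a 4th.

3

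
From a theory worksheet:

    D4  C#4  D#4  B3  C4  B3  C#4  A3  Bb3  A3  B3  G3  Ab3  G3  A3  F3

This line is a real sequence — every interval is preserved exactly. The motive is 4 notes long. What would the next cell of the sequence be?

Unit = 4 notes; the statements start on D4, C4, Bb3, Ab3, moving down a 2nd each time.
So cell 5 is Gb3 F3 G3 Eb3.

Gb3 F3 G3 Eb3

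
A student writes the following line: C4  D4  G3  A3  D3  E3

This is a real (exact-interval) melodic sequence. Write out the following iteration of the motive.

A2 B2

The 2-note cells begin on C4, G3, D3 — each down a 4th from the last.
Statement 4 starts on A2 and keeps the same exact contour: A2 B2.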